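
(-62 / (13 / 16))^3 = -976191488 / 2197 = -444329.31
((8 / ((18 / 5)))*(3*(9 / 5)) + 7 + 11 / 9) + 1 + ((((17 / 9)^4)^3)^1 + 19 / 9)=589212259747651 / 282429536481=2086.23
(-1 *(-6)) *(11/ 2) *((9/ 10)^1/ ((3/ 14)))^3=305613/ 125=2444.90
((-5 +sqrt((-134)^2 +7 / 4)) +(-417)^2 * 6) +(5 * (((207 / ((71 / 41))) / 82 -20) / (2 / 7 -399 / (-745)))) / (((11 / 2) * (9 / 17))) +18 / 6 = sqrt(71831) / 2 +31408558686649 / 30105207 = 1043427.24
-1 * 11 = -11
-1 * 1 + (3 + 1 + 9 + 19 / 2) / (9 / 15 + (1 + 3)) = 179 / 46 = 3.89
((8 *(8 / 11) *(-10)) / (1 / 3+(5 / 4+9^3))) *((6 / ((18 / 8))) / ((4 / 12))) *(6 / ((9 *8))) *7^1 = -35840 / 96437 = -0.37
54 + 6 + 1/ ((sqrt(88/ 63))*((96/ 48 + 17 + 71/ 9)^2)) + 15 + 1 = 243*sqrt(154)/ 2576816 + 76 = 76.00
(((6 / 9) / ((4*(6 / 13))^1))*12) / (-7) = -13 / 21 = -0.62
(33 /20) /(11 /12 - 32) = -99 /1865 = -0.05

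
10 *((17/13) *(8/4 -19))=-2890/13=-222.31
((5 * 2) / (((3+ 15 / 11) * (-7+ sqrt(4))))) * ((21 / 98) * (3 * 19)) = -627 / 112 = -5.60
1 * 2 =2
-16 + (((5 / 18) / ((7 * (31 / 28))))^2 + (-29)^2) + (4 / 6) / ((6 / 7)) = 64279468 / 77841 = 825.78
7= 7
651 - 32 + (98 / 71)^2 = 3129983 / 5041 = 620.91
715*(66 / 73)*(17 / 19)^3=231844470 / 500707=463.03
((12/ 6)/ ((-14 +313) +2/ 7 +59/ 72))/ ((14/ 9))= 0.00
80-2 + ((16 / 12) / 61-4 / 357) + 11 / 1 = 1938385 / 21777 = 89.01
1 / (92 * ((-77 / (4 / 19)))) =-1 / 33649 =-0.00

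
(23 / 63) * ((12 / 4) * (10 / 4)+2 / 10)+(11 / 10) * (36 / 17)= 1573 / 306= 5.14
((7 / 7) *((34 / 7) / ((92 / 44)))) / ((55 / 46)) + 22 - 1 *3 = 733 / 35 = 20.94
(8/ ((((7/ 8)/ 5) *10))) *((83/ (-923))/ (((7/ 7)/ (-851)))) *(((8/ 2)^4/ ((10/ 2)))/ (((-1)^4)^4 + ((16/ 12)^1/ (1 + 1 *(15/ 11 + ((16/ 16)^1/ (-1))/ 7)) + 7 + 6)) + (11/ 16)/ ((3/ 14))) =852614050852/ 362946675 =2349.14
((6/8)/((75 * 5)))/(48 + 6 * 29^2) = 0.00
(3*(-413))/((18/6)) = -413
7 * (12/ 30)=14/ 5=2.80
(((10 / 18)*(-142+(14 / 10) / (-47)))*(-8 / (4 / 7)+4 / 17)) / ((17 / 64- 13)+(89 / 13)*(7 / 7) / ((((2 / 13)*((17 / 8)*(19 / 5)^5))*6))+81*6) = 412562623564416 / 179773227778567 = 2.29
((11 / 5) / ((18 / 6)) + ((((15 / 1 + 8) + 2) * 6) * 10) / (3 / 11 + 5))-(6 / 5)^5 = 76866613 / 271875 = 282.73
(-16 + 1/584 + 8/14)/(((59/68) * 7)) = -1072105/422086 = -2.54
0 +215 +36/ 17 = 3691/ 17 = 217.12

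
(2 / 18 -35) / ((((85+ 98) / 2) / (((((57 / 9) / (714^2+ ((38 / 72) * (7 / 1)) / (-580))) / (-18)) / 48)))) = 865070 / 157784021563581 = 0.00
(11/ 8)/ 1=11/ 8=1.38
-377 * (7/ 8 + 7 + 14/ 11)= -303485/ 88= -3448.69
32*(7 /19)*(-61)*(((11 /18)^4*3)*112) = -33701.11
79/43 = 1.84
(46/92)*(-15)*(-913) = 13695/2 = 6847.50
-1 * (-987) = 987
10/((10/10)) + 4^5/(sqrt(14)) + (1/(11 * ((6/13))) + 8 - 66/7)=4051/462 + 512 * sqrt(14)/7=282.44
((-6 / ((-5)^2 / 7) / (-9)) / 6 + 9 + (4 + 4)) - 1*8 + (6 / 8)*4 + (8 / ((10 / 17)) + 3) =6442 / 225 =28.63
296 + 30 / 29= 8614 / 29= 297.03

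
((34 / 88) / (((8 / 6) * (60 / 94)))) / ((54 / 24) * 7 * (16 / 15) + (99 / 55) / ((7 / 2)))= 5593 / 213312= 0.03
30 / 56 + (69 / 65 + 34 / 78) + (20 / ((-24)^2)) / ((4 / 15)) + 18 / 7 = 137877 / 29120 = 4.73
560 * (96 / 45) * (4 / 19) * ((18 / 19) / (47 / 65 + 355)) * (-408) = -1140572160 / 4173521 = -273.29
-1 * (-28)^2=-784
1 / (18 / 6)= 1 / 3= 0.33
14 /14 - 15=-14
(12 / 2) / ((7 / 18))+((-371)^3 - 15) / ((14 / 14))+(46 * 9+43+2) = -357450461 / 7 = -51064351.57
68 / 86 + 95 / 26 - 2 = 2.44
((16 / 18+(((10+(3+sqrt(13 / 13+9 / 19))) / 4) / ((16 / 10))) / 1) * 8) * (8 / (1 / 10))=200 * sqrt(133) / 19+16820 / 9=1990.28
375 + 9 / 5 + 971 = 6739 / 5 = 1347.80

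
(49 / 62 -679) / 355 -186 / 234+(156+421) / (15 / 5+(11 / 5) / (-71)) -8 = 43221319 / 235365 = 183.64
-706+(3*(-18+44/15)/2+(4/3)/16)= -43711/60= -728.52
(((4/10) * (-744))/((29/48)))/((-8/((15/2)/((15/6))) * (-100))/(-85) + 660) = -0.75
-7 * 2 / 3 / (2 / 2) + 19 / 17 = -181 / 51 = -3.55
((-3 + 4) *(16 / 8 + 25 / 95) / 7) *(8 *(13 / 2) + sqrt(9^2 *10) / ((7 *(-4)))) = 2236 / 133-387 *sqrt(10) / 3724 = 16.48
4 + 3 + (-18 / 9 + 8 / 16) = 11 / 2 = 5.50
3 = 3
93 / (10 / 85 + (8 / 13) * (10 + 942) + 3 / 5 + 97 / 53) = 0.16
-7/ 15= -0.47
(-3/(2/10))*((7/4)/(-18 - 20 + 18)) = 21/16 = 1.31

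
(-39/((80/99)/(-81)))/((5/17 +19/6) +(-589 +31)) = -1226907/174040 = -7.05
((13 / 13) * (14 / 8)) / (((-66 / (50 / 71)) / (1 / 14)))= -25 / 18744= -0.00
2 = 2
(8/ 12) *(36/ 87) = 0.28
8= 8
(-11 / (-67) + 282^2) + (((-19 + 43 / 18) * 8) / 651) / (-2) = 31217489287 / 392553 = 79524.27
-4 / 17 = -0.24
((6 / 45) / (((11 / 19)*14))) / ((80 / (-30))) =-0.01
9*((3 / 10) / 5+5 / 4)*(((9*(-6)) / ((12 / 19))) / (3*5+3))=-22401 / 400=-56.00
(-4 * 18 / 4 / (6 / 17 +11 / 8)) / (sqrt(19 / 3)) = -2448 * sqrt(57) / 4465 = -4.14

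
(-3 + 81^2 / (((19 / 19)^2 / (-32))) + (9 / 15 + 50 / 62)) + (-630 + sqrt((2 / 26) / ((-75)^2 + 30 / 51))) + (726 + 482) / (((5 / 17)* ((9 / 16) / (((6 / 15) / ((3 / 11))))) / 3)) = -1244731733 / 6975 + sqrt(21135335) / 1243255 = -178456.16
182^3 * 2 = 12057136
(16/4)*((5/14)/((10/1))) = 1/7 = 0.14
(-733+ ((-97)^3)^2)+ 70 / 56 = 3331888016789 / 4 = 832972004197.25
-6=-6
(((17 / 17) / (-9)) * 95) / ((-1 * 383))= 0.03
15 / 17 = 0.88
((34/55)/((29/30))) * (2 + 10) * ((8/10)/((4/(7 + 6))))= 31824/1595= 19.95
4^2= 16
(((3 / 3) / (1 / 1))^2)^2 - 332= -331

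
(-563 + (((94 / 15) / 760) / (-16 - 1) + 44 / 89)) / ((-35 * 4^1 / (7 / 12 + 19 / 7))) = 1343757160591 / 101419416000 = 13.25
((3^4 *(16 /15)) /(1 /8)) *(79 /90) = 15168 /25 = 606.72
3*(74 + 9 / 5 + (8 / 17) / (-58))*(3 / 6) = 560481 / 4930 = 113.69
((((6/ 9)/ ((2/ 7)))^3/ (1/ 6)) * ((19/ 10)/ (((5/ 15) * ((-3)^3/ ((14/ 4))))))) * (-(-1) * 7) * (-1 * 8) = 1277332/ 405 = 3153.91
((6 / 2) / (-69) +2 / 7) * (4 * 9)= 1404 / 161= 8.72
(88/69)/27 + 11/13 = 21637/24219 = 0.89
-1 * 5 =-5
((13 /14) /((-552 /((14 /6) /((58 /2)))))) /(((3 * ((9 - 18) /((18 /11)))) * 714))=0.00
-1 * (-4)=4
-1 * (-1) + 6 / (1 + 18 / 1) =25 / 19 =1.32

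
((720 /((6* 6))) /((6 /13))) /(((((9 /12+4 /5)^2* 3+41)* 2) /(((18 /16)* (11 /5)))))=1950 /1753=1.11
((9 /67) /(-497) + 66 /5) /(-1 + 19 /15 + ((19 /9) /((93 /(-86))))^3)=-1288672641079317 /700334761977284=-1.84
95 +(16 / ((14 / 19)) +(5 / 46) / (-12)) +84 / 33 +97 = 9191519 / 42504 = 216.25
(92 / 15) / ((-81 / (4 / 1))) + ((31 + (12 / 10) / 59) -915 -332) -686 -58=-140522854 / 71685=-1960.28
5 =5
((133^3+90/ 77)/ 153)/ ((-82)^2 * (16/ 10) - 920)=53280335/ 34090056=1.56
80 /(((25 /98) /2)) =3136 /5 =627.20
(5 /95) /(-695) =-1 /13205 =-0.00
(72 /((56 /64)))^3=557151.53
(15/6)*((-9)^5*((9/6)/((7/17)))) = -15057495/28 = -537767.68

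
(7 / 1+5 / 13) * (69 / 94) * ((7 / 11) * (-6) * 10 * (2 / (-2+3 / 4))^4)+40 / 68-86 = -20592040956 / 14282125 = -1441.81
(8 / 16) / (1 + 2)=1 / 6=0.17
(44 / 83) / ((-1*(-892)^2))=-11 / 16510028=-0.00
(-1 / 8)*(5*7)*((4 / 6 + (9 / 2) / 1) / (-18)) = 1085 / 864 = 1.26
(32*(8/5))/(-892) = -64/1115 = -0.06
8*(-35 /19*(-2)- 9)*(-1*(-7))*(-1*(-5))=-28280 /19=-1488.42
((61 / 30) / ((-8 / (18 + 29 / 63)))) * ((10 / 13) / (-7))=70943 / 137592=0.52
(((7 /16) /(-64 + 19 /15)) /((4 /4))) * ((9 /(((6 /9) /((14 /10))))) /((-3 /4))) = 1323 /7528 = 0.18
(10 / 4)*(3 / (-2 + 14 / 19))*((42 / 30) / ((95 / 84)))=-147 / 20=-7.35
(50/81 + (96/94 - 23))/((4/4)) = -81323/3807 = -21.36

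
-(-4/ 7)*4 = 16/ 7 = 2.29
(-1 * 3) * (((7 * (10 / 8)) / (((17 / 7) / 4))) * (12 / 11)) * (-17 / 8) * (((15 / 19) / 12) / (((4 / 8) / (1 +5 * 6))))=341775 / 836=408.82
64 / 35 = 1.83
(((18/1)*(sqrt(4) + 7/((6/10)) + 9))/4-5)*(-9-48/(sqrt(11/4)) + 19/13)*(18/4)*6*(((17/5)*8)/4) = -8548416*sqrt(11)/55-8726508/65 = -649742.85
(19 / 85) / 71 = 19 / 6035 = 0.00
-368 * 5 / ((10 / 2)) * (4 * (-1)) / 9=1472 / 9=163.56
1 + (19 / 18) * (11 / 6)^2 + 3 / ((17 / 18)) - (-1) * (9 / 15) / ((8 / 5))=44611 / 5508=8.10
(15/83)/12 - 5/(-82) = 1035/13612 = 0.08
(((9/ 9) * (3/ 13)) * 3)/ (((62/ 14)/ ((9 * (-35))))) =-19845/ 403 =-49.24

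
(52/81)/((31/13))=676/2511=0.27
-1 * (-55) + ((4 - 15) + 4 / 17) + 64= 1840 / 17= 108.24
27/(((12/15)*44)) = 135/176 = 0.77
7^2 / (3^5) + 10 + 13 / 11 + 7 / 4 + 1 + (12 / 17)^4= 12842985227 / 893006532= 14.38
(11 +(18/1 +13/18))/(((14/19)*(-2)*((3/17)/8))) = -172805/189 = -914.31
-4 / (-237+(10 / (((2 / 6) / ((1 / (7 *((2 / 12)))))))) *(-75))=28 / 15159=0.00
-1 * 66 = -66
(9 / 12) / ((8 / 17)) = 51 / 32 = 1.59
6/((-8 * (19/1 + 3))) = -3/88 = -0.03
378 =378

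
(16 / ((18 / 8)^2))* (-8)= -2048 / 81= -25.28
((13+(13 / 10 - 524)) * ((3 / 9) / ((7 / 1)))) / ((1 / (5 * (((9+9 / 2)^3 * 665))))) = -3176934615 / 16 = -198558413.44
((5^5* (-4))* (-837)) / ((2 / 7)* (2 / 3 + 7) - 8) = -109856250 / 61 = -1800922.13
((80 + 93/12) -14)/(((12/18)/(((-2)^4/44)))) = 885/22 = 40.23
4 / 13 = 0.31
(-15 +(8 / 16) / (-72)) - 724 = -106417 / 144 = -739.01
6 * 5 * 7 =210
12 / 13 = 0.92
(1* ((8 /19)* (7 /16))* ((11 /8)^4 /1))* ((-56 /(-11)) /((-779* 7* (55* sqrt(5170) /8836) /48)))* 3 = -32571* sqrt(5170) /11840800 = -0.20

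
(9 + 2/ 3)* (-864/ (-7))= 8352/ 7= 1193.14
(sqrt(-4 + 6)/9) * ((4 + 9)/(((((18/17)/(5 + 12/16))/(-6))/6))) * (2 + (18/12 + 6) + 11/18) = -462553 * sqrt(2)/162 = -4037.96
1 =1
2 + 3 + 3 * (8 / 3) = 13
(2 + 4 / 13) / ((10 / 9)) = 27 / 13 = 2.08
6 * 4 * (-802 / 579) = -6416 / 193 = -33.24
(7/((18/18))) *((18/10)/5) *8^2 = 4032/25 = 161.28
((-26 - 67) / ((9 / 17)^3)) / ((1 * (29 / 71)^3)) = -54510919033 / 5926527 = -9197.78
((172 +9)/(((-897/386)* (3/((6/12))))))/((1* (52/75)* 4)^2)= -21833125/12935936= -1.69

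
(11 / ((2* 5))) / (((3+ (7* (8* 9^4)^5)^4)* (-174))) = -11 / 105230565271912874523661579541805904170836153880689158697478980400481390901496508062483298495223567460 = -0.00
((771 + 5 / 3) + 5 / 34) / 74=78827 / 7548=10.44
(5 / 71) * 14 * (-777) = -54390 / 71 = -766.06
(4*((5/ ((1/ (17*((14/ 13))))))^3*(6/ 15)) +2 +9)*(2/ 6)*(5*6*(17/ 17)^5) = 26962785670/ 2197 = 12272546.96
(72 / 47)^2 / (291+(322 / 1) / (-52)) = 134784 / 16357645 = 0.01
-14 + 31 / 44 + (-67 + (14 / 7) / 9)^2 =15845459 / 3564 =4445.98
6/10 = 3/5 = 0.60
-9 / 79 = -0.11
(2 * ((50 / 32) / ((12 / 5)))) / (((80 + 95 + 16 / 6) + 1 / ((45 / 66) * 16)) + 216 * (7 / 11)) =6875 / 1664324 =0.00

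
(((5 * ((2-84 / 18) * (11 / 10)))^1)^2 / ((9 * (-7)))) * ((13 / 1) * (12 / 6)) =-50336 / 567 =-88.78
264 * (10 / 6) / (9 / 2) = 880 / 9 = 97.78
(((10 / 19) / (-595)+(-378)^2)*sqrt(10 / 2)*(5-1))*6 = 7753457328*sqrt(5) / 2261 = 7667960.04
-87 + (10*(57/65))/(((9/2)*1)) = -3317/39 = -85.05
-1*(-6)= 6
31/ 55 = 0.56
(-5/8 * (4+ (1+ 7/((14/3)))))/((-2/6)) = 195/16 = 12.19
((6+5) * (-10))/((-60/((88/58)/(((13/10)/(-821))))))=-1986820/1131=-1756.69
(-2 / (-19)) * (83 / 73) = 166 / 1387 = 0.12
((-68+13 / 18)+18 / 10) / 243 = -0.27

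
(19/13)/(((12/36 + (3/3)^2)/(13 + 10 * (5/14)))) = 1653/91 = 18.16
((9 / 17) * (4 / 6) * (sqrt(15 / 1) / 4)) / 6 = sqrt(15) / 68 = 0.06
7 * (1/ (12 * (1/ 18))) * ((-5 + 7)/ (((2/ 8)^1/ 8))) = 672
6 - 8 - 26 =-28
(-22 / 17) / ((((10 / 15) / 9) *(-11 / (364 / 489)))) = 1.18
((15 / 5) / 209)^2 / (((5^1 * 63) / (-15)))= -3 / 305767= -0.00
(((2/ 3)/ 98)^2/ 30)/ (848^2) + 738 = 344036079959041/ 466173550080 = 738.00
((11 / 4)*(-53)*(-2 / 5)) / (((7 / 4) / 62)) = 72292 / 35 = 2065.49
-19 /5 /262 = -19 /1310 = -0.01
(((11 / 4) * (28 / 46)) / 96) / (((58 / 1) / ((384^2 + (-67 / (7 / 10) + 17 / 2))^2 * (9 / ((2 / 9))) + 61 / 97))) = 367888760501267995 / 1391287296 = 264423287.38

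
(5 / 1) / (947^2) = 5 / 896809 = 0.00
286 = 286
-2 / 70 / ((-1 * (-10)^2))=1 / 3500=0.00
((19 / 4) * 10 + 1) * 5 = 485 / 2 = 242.50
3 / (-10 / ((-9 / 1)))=27 / 10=2.70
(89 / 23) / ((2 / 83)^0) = 89 / 23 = 3.87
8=8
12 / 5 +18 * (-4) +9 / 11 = -3783 / 55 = -68.78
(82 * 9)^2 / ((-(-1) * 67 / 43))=23419692 / 67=349547.64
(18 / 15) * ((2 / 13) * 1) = 12 / 65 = 0.18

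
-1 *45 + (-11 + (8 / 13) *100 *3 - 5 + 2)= 1633 / 13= 125.62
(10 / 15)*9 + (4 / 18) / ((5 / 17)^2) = 1928 / 225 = 8.57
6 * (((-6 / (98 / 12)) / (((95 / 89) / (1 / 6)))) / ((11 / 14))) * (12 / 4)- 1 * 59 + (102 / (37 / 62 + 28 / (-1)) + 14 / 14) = -799756366 / 12428185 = -64.35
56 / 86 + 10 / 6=299 / 129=2.32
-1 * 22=-22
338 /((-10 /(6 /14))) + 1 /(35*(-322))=-32651 /2254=-14.49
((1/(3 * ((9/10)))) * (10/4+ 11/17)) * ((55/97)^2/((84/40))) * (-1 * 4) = -64735000/90693351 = -0.71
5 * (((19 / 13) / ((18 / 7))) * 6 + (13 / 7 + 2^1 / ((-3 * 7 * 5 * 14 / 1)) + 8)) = 126757 / 1911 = 66.33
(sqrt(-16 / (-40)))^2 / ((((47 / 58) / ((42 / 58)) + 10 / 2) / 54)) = 4536 / 1285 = 3.53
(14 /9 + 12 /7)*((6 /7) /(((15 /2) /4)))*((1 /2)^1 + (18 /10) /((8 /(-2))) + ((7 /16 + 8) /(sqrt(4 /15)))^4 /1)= 38487980672707 /361267200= 106536.05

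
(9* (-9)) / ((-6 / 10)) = 135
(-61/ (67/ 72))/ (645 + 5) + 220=219.90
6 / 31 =0.19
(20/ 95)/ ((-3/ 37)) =-148/ 57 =-2.60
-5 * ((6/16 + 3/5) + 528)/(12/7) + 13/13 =-1541.84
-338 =-338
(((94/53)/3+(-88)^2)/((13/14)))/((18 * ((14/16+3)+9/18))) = 1970224/18603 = 105.91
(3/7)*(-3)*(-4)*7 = 36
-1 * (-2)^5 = 32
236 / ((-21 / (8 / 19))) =-1888 / 399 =-4.73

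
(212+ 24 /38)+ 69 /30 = 214.93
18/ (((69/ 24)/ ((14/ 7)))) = 288/ 23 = 12.52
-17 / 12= -1.42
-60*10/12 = -50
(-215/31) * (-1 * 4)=860/31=27.74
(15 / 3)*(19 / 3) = 31.67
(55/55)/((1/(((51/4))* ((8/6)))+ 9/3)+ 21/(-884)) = 884/2683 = 0.33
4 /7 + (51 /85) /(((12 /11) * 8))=717 /1120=0.64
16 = 16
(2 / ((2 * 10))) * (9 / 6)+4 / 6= 49 / 60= 0.82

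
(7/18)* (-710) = -2485/9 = -276.11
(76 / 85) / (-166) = -38 / 7055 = -0.01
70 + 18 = 88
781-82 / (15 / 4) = 11387 / 15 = 759.13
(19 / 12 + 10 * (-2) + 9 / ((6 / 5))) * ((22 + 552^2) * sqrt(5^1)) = -19959553 * sqrt(5) / 6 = -7438486.22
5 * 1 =5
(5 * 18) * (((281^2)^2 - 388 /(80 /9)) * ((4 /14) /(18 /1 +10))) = 1122271105923 /196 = 5725872989.40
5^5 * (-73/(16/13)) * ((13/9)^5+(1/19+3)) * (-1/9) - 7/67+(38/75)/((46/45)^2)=1101499637064294755/5726102462352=192364.64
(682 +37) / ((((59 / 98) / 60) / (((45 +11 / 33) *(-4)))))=-766626560 / 59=-12993670.51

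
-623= -623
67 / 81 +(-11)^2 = 121.83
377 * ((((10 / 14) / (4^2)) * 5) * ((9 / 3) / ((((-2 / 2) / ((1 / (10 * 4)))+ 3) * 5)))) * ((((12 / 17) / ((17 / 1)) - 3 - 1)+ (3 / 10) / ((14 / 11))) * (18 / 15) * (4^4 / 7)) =222.95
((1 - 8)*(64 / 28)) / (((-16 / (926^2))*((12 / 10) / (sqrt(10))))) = 2143690*sqrt(10) / 3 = 2259647.67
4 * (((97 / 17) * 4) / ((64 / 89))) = 8633 / 68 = 126.96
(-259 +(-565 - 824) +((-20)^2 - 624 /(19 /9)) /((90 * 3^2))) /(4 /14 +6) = -22190644 /84645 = -262.16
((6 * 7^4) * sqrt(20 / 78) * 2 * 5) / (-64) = -12005 * sqrt(390) / 208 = -1139.81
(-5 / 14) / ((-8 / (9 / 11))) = 45 / 1232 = 0.04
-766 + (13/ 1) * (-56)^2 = 40002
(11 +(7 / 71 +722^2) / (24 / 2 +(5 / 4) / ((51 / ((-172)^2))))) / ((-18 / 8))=-1916929073 / 6005322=-319.21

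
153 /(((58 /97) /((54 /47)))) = 293.99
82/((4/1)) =41/2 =20.50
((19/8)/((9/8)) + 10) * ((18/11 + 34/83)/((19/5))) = 6.52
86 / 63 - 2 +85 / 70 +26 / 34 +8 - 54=-95653 / 2142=-44.66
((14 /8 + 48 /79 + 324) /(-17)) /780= -7933 /322320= -0.02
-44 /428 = -11 /107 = -0.10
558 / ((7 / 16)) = 8928 / 7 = 1275.43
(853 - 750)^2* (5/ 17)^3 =1326125/ 4913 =269.92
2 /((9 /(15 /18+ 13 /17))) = 163 /459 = 0.36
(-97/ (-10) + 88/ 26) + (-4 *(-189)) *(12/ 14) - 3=85551/ 130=658.08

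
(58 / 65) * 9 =522 / 65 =8.03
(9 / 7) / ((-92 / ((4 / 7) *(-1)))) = 0.01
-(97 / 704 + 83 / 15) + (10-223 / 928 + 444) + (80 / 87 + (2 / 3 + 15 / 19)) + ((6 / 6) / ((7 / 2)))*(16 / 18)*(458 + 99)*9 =70202380051 / 40729920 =1723.61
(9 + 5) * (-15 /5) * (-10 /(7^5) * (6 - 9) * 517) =-93060 /2401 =-38.76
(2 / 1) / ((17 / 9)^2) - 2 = -416 / 289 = -1.44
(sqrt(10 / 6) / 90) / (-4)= -0.00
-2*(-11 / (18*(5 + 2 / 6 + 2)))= 1 / 6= 0.17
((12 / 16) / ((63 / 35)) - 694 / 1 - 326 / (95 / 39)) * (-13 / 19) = 12262289 / 21660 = 566.13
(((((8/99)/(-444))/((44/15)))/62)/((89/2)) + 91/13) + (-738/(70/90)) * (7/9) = -162528181799/222336774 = -731.00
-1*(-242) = 242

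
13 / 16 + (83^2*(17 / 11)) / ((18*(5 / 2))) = 1880243 / 7920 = 237.40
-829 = -829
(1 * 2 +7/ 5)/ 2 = 17/ 10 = 1.70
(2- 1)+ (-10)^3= -999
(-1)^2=1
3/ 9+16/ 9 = 19/ 9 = 2.11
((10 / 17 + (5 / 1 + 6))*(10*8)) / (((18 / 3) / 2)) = 15760 / 51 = 309.02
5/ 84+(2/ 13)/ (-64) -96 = -838157/ 8736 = -95.94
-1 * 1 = -1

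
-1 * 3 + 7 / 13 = -32 / 13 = -2.46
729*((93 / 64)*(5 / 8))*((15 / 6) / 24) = 68.97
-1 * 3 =-3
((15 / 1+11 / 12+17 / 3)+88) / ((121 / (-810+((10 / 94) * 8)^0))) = -1063835 / 1452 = -732.67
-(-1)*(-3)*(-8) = 24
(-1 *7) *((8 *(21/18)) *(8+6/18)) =-4900/9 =-544.44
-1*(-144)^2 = -20736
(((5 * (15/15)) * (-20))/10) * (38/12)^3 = -317.55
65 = 65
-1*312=-312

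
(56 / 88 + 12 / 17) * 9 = 2259 / 187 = 12.08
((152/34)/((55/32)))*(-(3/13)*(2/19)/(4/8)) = -1536/12155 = -0.13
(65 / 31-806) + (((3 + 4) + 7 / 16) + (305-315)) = -806.47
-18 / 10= -9 / 5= -1.80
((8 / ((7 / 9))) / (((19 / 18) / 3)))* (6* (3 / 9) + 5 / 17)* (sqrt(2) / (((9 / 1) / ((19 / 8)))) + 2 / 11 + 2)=2106* sqrt(2) / 119 + 3639168 / 24871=171.35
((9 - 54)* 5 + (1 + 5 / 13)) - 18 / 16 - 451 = -675.74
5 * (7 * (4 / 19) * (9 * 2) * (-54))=-7162.11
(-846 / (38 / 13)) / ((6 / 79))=-144807 / 38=-3810.71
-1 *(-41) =41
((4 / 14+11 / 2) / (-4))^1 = -81 / 56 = -1.45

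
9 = 9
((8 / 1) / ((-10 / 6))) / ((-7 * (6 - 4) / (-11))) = -132 / 35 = -3.77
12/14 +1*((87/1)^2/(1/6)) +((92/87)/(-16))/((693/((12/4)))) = 3650809513/80388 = 45414.86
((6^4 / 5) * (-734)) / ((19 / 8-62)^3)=6012928 / 6699465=0.90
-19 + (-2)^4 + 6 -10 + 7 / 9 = -56 / 9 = -6.22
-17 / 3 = -5.67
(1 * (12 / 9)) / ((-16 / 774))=-129 / 2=-64.50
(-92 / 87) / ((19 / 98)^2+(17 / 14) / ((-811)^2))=-581141228528 / 20658058041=-28.13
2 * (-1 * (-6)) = 12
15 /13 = 1.15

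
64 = 64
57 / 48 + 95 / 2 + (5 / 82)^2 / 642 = 420349229 / 8633616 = 48.69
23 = 23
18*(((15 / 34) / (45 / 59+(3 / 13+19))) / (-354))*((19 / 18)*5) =-1235 / 208556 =-0.01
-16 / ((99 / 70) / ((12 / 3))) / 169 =-4480 / 16731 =-0.27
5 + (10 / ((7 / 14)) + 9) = 34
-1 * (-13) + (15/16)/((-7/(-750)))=6353/56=113.45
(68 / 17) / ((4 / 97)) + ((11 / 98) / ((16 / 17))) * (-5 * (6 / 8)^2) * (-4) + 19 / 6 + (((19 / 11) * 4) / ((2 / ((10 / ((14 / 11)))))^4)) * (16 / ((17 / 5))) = 7846.14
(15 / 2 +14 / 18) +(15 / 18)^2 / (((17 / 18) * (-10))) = 5021 / 612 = 8.20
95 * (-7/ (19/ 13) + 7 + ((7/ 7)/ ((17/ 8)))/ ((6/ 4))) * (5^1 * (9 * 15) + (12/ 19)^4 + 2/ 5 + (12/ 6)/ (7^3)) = 123106457028442/ 759901751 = 162003.12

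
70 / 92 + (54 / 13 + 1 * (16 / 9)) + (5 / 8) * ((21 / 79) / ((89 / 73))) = 1033624871 / 151363368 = 6.83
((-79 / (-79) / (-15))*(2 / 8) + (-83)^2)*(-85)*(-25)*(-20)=-878345375 / 3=-292781791.67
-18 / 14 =-9 / 7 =-1.29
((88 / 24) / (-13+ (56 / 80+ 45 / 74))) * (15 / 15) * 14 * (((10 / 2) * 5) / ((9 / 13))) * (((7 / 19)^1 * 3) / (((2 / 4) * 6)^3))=-9259250 / 1426653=-6.49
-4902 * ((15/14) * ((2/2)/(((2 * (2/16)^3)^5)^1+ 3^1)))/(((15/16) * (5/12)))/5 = -517421375938363392/577243604582575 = -896.37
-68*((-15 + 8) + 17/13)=5032/13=387.08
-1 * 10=-10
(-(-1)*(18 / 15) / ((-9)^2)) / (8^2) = 1 / 4320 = 0.00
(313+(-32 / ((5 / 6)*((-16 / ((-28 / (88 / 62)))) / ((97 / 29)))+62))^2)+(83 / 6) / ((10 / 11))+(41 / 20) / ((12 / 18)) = 30691892409227215 / 92569164959256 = 331.56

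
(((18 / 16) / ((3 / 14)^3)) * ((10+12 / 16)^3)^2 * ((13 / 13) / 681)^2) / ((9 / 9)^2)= 2168227525807 / 5698695168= 380.48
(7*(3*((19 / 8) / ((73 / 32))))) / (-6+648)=266 / 7811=0.03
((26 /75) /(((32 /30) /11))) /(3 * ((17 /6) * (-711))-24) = -143 /242700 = -0.00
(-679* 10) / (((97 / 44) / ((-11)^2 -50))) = -218680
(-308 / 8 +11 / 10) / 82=-187 / 410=-0.46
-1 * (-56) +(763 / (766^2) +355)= 241157479 / 586756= 411.00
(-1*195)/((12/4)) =-65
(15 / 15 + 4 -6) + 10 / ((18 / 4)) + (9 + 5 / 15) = 95 / 9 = 10.56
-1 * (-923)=923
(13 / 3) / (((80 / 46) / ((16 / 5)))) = 598 / 75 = 7.97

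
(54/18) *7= 21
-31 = -31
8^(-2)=1 / 64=0.02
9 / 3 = 3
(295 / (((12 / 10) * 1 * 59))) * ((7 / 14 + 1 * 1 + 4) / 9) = 275 / 108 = 2.55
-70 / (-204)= 35 / 102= 0.34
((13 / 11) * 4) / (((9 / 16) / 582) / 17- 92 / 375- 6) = -1028976000 / 1359396841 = -0.76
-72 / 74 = -36 / 37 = -0.97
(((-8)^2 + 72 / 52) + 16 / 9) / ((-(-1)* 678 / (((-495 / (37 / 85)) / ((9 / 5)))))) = -91840375 / 1467531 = -62.58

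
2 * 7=14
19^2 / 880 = 361 / 880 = 0.41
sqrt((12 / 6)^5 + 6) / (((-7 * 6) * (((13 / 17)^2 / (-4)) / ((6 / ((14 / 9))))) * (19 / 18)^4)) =546085152 * sqrt(38) / 1079188201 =3.12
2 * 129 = 258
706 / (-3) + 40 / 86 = -30298 / 129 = -234.87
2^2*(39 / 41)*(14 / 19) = 2184 / 779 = 2.80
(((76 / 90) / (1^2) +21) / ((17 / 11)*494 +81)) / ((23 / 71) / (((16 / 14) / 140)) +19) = 1535446 / 3483235665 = 0.00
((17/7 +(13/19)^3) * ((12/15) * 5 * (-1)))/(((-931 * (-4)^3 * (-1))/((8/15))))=21997/223500515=0.00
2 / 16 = 1 / 8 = 0.12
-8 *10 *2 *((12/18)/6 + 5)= -7360/9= -817.78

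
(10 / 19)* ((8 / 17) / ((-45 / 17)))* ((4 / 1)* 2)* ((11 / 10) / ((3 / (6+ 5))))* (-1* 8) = 61952 / 2565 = 24.15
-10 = -10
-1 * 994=-994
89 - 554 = -465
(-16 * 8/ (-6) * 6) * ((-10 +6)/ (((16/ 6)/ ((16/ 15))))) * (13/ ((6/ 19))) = -126464/ 15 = -8430.93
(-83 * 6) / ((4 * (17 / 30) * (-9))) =415 / 17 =24.41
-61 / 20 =-3.05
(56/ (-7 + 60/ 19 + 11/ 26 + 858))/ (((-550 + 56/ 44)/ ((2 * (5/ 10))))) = -10868/ 91006281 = -0.00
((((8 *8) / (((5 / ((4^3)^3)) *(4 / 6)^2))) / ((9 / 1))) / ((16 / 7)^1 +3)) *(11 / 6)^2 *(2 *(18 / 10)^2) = 15986589696 / 4625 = 3456559.93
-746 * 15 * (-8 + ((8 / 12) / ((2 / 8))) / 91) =8116480 / 91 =89192.09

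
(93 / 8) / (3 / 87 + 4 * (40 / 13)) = 0.94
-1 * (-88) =88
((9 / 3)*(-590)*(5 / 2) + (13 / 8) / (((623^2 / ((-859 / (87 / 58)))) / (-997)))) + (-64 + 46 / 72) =-15670217863 / 3493161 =-4485.97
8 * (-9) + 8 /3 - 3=-217 /3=-72.33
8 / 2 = 4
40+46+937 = 1023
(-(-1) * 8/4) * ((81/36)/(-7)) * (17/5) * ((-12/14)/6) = 153/490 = 0.31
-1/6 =-0.17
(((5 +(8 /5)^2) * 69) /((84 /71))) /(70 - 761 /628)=6922287 /1079975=6.41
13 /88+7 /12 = 193 /264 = 0.73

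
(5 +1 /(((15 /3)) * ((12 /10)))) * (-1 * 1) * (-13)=67.17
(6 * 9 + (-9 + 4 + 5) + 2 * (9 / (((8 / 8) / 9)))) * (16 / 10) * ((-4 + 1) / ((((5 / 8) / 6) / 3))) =-746496 / 25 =-29859.84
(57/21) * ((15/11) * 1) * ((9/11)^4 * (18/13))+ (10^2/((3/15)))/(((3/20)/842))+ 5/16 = 1974409790935255/703470768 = 2806669.28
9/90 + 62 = 621/10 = 62.10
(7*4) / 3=28 / 3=9.33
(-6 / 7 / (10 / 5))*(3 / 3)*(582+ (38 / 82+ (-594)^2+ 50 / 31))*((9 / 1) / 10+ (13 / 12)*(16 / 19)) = -24422127119 / 88970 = -274498.45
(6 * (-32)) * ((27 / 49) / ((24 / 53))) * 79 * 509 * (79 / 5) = -36366506712 / 245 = -148434721.27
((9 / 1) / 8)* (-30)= -135 / 4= -33.75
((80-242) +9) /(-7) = 153 /7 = 21.86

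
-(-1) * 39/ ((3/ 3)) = 39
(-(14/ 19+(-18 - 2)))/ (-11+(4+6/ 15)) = -610/ 209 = -2.92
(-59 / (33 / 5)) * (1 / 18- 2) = 10325 / 594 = 17.38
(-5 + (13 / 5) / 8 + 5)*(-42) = -273 / 20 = -13.65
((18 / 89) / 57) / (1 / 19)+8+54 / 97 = 74452 / 8633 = 8.62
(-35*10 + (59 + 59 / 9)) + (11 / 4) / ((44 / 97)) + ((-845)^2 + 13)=713759.62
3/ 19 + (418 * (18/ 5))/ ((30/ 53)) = 1262853/ 475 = 2658.64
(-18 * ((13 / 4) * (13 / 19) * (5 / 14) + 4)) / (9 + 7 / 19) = -45909 / 4984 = -9.21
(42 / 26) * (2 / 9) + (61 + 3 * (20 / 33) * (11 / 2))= 2783 / 39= 71.36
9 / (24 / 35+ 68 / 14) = 315 / 194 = 1.62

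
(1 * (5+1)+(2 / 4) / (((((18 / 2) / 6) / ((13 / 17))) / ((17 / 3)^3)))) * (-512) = -2172416 / 81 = -26819.95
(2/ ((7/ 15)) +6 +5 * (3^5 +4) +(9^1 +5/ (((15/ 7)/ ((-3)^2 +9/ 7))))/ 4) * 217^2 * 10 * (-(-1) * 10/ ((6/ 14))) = 41319420275/ 3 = 13773140091.67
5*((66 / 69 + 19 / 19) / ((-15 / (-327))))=4905 / 23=213.26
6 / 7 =0.86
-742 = -742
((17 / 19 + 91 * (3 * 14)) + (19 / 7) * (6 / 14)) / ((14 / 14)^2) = 3560198 / 931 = 3824.06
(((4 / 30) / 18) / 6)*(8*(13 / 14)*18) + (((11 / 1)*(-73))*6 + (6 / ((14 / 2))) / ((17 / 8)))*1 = -25797346 / 5355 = -4817.43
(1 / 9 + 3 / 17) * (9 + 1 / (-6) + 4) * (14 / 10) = 11858 / 2295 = 5.17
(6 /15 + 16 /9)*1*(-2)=-196 /45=-4.36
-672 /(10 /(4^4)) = -86016 /5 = -17203.20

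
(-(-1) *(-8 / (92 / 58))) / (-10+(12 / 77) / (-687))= 1022714 / 2027841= 0.50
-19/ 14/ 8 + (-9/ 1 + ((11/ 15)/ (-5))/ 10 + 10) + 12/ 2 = 286259/ 42000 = 6.82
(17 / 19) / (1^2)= 17 / 19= 0.89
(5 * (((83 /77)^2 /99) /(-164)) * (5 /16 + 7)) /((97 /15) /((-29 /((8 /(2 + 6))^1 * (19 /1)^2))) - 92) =194786475 /12841431182272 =0.00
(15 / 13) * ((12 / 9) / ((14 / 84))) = 120 / 13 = 9.23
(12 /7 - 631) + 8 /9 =-39589 /63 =-628.40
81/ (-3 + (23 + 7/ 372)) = 30132/ 7447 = 4.05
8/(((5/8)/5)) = 64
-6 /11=-0.55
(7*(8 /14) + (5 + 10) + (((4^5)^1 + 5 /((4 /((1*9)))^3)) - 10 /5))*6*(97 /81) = 7889.00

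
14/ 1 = 14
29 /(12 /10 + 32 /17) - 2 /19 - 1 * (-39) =240453 /4978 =48.30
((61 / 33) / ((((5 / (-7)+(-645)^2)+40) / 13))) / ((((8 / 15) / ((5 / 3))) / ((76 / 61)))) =1729 / 7688868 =0.00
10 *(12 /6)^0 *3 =30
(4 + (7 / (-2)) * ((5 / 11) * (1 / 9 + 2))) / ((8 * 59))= 127 / 93456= 0.00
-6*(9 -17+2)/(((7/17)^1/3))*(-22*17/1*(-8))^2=16435989504/7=2347998500.57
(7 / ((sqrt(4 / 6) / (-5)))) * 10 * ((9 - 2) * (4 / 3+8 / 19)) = -122500 * sqrt(6) / 57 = -5264.25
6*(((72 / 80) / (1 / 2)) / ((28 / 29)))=783 / 70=11.19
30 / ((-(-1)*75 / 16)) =6.40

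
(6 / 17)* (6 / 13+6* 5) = 2376 / 221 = 10.75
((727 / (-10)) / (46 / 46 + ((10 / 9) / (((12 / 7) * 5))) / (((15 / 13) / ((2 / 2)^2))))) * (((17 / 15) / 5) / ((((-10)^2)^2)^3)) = -19629 / 1325000000000000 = -0.00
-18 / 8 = -9 / 4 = -2.25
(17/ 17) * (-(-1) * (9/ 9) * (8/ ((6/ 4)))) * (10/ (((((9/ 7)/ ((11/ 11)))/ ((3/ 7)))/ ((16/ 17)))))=2560/ 153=16.73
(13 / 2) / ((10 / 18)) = 117 / 10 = 11.70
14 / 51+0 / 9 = 14 / 51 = 0.27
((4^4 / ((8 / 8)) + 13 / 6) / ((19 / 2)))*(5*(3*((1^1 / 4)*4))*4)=30980 / 19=1630.53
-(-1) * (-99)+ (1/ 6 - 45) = -863/ 6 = -143.83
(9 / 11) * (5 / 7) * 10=450 / 77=5.84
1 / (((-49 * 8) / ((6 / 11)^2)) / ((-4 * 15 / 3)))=90 / 5929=0.02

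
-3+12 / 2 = 3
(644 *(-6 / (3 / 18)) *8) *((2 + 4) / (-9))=123648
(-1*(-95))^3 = 857375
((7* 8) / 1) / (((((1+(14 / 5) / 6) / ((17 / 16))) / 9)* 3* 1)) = 5355 / 44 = 121.70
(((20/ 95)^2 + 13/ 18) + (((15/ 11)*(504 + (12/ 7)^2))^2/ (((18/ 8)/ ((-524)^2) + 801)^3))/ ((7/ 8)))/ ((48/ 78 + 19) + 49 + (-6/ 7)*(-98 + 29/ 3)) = 8622941001549261360644769463261/ 1621334194762948659093459614605812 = 0.01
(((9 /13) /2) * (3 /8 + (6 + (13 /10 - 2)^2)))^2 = 152695449 /27040000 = 5.65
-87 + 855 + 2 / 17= 13058 / 17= 768.12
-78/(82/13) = -507/41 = -12.37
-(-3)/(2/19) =57/2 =28.50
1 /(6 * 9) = 1 /54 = 0.02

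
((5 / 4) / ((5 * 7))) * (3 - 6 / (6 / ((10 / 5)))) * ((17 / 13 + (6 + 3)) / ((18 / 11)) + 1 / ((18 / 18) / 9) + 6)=89 / 117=0.76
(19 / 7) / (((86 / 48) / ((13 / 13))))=456 / 301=1.51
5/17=0.29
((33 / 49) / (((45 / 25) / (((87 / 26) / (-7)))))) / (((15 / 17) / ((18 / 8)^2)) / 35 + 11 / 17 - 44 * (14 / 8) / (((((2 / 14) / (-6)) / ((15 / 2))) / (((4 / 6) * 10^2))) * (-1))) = 146421 / 1323792736994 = 0.00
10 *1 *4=40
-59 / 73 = -0.81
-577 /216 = -2.67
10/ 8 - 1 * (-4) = 21/ 4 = 5.25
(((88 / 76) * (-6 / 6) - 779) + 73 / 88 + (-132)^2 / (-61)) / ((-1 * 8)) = 108618185 / 815936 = 133.12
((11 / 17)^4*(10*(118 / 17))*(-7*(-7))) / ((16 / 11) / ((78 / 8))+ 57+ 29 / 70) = 25421674878600 / 2454408825767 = 10.36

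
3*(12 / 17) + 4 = 104 / 17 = 6.12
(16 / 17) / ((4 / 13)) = 52 / 17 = 3.06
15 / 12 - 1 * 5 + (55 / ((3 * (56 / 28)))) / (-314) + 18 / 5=-422 / 2355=-0.18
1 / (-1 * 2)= -1 / 2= -0.50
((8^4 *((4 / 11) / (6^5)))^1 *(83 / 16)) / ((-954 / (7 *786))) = -2435552 / 425007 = -5.73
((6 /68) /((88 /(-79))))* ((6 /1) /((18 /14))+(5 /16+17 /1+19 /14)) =-619439 /335104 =-1.85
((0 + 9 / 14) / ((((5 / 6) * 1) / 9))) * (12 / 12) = 243 / 35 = 6.94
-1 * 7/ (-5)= 7/ 5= 1.40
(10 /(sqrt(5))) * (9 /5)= 18 * sqrt(5) /5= 8.05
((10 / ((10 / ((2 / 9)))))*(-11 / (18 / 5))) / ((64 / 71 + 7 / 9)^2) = -0.24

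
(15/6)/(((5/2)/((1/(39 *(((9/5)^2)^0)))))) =0.03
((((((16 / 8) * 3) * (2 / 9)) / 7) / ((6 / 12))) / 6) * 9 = 4 / 7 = 0.57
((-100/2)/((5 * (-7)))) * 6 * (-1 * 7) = -60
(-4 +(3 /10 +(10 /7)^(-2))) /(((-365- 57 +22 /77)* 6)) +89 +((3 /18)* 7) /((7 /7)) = 53235149 /590400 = 90.17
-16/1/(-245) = 16/245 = 0.07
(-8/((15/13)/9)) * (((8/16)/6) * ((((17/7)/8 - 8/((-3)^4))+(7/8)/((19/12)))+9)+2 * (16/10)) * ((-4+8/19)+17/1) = -4586192663/1364580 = -3360.88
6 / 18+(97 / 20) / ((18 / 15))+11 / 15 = 613 / 120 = 5.11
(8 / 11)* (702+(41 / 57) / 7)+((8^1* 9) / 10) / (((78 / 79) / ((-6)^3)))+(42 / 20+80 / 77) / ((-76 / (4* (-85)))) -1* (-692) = -18594127 / 51870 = -358.48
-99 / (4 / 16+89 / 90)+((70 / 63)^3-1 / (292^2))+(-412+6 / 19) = -490.22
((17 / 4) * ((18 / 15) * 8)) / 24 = 17 / 10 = 1.70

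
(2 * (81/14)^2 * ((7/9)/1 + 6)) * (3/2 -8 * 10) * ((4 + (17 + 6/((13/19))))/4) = -2701891971/10192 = -265099.29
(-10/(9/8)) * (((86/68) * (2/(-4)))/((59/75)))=21500/3009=7.15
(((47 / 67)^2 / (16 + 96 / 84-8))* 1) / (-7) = -0.01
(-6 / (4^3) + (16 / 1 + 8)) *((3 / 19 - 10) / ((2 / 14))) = -1001385 / 608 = -1647.01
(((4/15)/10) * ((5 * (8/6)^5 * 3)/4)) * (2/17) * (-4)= -4096/20655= -0.20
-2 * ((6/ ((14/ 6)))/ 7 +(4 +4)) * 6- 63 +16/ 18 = -71671/ 441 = -162.52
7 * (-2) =-14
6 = 6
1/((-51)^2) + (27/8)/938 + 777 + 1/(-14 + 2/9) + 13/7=471209921641/605055024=778.79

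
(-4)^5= -1024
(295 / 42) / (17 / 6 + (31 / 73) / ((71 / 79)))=2.12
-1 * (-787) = 787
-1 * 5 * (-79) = 395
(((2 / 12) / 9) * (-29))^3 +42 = 6589099 / 157464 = 41.85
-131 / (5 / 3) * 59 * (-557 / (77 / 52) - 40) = 743004228 / 385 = 1929881.11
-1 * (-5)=5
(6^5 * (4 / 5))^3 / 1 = 30091839012864 / 125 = 240734712102.91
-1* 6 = -6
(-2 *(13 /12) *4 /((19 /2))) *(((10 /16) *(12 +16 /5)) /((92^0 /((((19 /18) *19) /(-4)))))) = 4693 /108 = 43.45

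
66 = 66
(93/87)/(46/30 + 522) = 465/227737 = 0.00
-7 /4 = -1.75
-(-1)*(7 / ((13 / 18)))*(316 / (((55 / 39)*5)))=119448 / 275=434.36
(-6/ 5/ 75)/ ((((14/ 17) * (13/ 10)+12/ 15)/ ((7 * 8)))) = -1904/ 3975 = -0.48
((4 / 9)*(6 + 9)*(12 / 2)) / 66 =20 / 33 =0.61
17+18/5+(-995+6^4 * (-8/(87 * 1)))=-158568/145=-1093.57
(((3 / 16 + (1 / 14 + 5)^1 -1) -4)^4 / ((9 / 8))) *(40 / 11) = 3536405 / 243403776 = 0.01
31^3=29791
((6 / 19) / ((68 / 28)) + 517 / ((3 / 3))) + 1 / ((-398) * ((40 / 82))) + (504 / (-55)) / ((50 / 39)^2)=9042242439839 / 17676175000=511.55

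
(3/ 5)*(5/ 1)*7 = 21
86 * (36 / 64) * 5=1935 / 8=241.88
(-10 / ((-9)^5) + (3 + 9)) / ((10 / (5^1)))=354299 / 59049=6.00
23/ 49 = 0.47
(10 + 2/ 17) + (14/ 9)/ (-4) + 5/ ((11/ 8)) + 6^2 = 166163/ 3366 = 49.37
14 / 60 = 7 / 30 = 0.23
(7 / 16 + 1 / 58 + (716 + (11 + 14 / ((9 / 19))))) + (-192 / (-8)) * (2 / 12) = 3177979 / 4176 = 761.01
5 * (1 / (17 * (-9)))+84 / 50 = 6301 / 3825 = 1.65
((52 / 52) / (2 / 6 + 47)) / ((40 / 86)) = 129 / 2840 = 0.05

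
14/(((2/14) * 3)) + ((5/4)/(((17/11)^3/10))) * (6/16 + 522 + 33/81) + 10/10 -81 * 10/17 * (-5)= 4334535347/2122416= 2042.26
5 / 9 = 0.56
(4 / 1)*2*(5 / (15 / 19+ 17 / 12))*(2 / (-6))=-3040 / 503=-6.04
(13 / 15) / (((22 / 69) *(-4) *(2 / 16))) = -299 / 55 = -5.44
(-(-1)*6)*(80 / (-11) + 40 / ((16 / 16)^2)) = 196.36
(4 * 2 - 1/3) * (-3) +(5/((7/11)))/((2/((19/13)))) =-3141/182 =-17.26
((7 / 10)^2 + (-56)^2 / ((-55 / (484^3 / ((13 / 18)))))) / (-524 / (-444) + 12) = -184521464699019 / 271700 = -679136785.79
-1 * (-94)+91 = 185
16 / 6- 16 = -40 / 3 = -13.33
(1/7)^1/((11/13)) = 13/77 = 0.17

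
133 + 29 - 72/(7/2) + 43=1291/7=184.43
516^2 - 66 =266190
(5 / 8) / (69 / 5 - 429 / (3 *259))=6475 / 137248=0.05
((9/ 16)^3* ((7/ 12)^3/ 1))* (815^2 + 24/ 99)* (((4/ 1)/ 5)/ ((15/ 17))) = 383436641469/ 18022400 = 21275.56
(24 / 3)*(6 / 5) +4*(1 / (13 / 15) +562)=147044 / 65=2262.22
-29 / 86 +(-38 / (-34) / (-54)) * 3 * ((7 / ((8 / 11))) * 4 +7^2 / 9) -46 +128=18695095 / 236844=78.93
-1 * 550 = -550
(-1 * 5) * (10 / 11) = -50 / 11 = -4.55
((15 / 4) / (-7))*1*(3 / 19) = -0.08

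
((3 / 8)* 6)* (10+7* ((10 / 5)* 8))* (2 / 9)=61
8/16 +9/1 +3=25/2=12.50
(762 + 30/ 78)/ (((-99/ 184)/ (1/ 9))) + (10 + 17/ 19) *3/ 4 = -11945671/ 80028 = -149.27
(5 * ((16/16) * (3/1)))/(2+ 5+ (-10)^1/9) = 135/53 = 2.55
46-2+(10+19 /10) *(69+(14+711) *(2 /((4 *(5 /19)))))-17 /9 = 3105983 /180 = 17255.46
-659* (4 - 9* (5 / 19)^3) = -17338949 / 6859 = -2527.91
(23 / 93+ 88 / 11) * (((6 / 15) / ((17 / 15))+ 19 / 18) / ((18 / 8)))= 661154 / 128061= 5.16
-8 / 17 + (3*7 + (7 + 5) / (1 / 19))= 4225 / 17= 248.53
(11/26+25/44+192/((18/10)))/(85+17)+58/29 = 534805/175032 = 3.06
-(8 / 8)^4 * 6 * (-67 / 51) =134 / 17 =7.88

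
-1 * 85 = -85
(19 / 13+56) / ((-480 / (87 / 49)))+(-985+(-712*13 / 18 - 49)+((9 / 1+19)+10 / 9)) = -1393645207 / 917280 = -1519.32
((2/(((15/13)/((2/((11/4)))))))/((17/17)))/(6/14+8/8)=728/825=0.88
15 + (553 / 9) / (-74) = 9437 / 666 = 14.17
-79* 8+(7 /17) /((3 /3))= -10737 /17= -631.59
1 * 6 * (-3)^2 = 54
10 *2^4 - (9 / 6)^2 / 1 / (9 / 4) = 159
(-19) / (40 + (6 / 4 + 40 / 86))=-1634 / 3609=-0.45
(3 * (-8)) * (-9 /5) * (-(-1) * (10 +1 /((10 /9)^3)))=289683 /625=463.49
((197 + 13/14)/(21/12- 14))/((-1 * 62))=2771/10633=0.26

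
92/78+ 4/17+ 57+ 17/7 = 282374/4641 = 60.84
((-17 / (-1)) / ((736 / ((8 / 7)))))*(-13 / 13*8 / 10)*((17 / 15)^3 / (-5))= 83521 / 13584375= 0.01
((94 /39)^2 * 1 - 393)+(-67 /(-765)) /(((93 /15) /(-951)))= -321127432 /801567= -400.62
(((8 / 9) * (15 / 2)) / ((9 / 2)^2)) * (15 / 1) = 400 / 81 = 4.94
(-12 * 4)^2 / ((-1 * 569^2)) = -2304 / 323761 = -0.01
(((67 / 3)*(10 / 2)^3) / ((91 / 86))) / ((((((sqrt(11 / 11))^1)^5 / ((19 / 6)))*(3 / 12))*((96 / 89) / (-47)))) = -28621654625 / 19656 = -1456128.14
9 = 9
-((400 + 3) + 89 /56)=-404.59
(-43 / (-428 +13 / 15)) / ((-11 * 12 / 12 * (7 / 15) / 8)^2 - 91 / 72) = -216000 / 1828379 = -0.12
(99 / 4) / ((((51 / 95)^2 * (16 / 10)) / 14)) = 3474625 / 4624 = 751.43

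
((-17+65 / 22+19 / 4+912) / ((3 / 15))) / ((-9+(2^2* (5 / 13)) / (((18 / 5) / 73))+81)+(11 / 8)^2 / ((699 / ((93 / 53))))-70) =4590985754160 / 33771142801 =135.94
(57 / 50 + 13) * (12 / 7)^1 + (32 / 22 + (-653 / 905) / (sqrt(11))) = 7066 / 275 -653 * sqrt(11) / 9955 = 25.48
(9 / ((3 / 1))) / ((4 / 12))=9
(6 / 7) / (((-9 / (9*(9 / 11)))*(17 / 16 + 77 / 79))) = -68256 / 198275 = -0.34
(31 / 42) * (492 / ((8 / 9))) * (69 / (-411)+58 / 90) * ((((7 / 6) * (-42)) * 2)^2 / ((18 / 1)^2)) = 640414957 / 110970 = 5771.06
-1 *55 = -55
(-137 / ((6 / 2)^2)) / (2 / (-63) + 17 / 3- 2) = -959 / 229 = -4.19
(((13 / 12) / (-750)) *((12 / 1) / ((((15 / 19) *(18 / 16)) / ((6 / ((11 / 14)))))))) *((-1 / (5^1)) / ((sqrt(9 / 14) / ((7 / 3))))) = 193648 *sqrt(14) / 8353125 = 0.09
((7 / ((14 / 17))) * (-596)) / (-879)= 5066 / 879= 5.76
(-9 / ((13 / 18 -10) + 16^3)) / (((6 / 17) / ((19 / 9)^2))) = -6137 / 220683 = -0.03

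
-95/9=-10.56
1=1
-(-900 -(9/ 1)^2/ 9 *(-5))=855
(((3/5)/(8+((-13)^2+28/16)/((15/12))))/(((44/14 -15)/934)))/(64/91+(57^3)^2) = -594958/62428896924559169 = -0.00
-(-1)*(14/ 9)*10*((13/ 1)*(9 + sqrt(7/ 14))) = 1962.99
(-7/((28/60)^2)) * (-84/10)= 270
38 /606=19 /303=0.06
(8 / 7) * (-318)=-2544 / 7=-363.43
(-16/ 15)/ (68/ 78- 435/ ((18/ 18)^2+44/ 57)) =21008/ 4817855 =0.00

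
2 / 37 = 0.05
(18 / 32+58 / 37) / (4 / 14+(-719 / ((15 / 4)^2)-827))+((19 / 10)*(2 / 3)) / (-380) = -353580869 / 61387573200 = -0.01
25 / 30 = 5 / 6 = 0.83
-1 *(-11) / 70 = 11 / 70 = 0.16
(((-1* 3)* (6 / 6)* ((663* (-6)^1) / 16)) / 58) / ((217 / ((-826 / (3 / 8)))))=-117351 / 899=-130.54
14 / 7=2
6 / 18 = 1 / 3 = 0.33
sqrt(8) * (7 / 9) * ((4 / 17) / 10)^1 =28 * sqrt(2) / 765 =0.05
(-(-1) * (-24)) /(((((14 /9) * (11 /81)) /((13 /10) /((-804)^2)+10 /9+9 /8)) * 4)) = -3512466099 /55304480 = -63.51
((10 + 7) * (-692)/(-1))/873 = 11764/873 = 13.48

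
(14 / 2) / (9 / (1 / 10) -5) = 7 / 85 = 0.08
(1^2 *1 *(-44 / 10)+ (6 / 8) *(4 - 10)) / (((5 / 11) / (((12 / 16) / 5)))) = -2937 / 1000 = -2.94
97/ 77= 1.26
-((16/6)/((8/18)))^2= -36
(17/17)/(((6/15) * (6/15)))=25/4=6.25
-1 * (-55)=55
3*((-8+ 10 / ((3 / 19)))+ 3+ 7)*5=980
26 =26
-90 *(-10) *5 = 4500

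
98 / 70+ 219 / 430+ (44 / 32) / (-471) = 1544399 / 810120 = 1.91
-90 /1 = -90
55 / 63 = 0.87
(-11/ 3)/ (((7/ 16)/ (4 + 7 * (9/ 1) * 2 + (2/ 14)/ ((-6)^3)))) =-1089.52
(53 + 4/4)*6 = 324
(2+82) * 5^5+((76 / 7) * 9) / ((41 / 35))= 10765920 / 41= 262583.41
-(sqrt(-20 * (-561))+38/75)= -2 * sqrt(2805) - 38/75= -106.43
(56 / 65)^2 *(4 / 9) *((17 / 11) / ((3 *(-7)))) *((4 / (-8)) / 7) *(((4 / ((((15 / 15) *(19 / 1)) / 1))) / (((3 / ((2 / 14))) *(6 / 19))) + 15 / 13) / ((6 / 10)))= 2112896 / 616621005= 0.00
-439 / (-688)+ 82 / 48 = 4843 / 2064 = 2.35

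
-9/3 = -3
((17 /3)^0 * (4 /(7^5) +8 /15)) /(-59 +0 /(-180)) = -0.01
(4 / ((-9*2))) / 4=-1 / 18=-0.06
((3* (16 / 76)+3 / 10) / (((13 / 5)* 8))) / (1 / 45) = 7965 / 3952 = 2.02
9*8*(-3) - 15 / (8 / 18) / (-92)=-79353 / 368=-215.63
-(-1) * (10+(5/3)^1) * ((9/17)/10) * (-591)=-12411/34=-365.03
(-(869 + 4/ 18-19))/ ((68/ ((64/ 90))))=-61216/ 6885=-8.89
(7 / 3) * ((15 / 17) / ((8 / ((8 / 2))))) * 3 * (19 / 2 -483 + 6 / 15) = -1461.04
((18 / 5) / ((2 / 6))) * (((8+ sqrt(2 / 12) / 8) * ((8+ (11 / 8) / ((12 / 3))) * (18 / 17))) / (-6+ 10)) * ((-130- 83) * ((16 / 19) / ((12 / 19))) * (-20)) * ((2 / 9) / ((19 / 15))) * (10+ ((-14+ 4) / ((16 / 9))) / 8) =89571825 * sqrt(6) / 19456+ 268715475 / 152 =1779141.96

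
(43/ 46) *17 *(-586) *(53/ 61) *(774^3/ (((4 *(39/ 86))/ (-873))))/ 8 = 8232944856079700961/ 36478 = 225696169090402.46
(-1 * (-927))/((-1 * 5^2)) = -927/25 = -37.08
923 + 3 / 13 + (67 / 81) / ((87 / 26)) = 84600740 / 91611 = 923.48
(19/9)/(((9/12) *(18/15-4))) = -190/189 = -1.01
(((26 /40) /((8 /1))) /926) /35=13 /5185600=0.00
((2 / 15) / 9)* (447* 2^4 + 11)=14326 / 135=106.12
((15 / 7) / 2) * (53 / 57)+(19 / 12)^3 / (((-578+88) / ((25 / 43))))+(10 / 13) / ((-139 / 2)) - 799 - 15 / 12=-199821991867739 / 250005764736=-799.27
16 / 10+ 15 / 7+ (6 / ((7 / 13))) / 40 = 563 / 140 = 4.02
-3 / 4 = -0.75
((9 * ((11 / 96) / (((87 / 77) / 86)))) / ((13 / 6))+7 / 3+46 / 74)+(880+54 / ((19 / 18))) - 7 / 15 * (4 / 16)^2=61719028493 / 63607440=970.31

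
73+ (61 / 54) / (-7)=27533 / 378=72.84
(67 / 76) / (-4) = -0.22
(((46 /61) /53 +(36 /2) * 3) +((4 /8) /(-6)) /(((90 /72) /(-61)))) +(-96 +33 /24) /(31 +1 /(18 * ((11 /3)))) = 21851137409 /397077060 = 55.03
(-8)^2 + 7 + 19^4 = 130392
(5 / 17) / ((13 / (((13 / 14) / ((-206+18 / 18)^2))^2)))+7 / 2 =4119253097763 / 1176929456500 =3.50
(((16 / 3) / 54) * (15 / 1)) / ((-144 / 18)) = -5 / 27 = -0.19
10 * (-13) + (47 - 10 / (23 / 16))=-2069 / 23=-89.96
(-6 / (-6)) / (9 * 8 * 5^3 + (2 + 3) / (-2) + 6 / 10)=10 / 89981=0.00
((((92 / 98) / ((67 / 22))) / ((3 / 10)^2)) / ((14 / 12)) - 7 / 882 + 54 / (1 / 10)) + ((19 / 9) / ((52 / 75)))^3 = 49830891459919 / 87245436096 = 571.16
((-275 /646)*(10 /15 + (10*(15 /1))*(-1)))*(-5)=-308000 /969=-317.85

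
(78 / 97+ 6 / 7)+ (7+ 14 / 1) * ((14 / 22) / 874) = 1.68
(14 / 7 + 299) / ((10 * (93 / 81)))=26.22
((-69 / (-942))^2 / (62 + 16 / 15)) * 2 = 7935 / 46635908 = 0.00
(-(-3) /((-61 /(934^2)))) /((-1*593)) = 2617068 /36173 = 72.35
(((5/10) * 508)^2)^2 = 4162314256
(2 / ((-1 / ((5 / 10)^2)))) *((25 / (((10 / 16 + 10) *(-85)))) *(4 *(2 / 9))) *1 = 32 / 2601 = 0.01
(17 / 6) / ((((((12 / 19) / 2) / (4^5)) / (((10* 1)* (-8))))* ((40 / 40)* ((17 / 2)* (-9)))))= 778240 / 81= 9607.90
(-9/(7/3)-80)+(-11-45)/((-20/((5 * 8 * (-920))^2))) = 26543103413/7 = 3791871916.14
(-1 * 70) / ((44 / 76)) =-1330 / 11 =-120.91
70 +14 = 84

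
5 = 5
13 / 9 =1.44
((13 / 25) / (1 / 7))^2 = 8281 / 625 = 13.25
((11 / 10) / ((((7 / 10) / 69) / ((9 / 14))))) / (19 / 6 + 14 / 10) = 102465 / 6713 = 15.26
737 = 737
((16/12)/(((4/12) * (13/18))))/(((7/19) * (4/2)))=684/91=7.52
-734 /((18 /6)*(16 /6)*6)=-15.29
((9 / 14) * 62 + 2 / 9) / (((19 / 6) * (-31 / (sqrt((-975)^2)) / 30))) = -49237500 / 4123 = -11942.15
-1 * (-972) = 972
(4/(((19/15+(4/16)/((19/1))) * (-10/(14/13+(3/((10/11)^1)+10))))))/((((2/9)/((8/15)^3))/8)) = -290906112/11854375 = -24.54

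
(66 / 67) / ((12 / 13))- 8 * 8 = -8433 / 134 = -62.93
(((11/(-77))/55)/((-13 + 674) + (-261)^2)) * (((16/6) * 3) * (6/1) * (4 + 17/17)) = -24/2648107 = -0.00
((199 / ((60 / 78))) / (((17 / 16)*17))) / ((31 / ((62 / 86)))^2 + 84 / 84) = 10348 / 1336625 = 0.01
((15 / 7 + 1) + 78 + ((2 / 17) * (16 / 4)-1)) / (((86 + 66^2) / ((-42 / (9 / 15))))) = -47965 / 37757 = -1.27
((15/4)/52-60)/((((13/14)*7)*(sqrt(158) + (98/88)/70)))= 4799025/5169498919-301653000*sqrt(158)/5169498919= -0.73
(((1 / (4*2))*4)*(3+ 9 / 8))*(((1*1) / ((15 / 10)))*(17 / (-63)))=-187 / 504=-0.37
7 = 7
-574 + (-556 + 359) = -771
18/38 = 9/19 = 0.47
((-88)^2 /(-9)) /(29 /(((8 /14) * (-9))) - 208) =30976 /7691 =4.03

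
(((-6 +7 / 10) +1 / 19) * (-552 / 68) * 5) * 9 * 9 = 5572233 / 323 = 17251.50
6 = 6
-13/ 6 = -2.17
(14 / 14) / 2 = 1 / 2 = 0.50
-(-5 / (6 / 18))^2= -225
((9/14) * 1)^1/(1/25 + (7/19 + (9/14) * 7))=4275/32641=0.13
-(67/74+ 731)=-54161/74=-731.91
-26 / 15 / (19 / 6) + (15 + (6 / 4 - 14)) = 371 / 190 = 1.95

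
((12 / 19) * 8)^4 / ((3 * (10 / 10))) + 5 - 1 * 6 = 28181231 / 130321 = 216.24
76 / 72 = 19 / 18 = 1.06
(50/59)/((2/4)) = 100/59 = 1.69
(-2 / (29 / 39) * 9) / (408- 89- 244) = -234 / 725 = -0.32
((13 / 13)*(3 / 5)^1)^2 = 9 / 25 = 0.36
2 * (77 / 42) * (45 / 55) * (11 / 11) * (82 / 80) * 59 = 7257 / 40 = 181.42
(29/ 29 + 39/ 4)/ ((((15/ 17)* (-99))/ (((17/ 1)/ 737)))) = -12427/ 4377780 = -0.00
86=86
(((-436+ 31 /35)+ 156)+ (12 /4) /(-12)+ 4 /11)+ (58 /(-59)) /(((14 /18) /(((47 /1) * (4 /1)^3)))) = -4080.88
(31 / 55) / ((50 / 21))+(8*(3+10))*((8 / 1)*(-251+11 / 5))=-569253749 / 2750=-207001.36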